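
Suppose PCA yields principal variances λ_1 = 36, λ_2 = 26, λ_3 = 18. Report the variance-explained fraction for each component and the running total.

Step 1 — total variance = trace(Sigma) = Σ λ_i = 36 + 26 + 18 = 80.

Step 2 — fraction explained by component i = λ_i / Σ λ:
  PC1: 36/80 = 0.45
  PC2: 26/80 = 0.325
  PC3: 18/80 = 0.225

Step 3 — cumulative fraction after k components = (λ_1 + ... + λ_k) / Σ λ:
  k = 1: 36/80 = 0.45
  k = 2: (36 + 26)/80 = 62/80 = 0.775
  k = 3: (36 + 26 + 18)/80 = 80/80 = 1

Summary (fraction, with percent):

explained: PC1 0.45 (45%), PC2 0.325 (32.5%), PC3 0.225 (22.5%);  cumulative: 0.45, 0.775, 1


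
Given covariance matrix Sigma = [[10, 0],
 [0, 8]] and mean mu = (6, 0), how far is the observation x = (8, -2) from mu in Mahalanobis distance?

Step 1 — centre the observation: (x - mu) = (2, -2).

Step 2 — invert Sigma. det(Sigma) = 10·8 - (0)² = 80.
  Sigma^{-1} = (1/det) · [[d, -b], [-b, a]] = [[0.1, 0],
 [0, 0.125]].

Step 3 — form the quadratic (x - mu)^T · Sigma^{-1} · (x - mu):
  Sigma^{-1} · (x - mu) = (0.2, -0.25).
  (x - mu)^T · [Sigma^{-1} · (x - mu)] = (2)·(0.2) + (-2)·(-0.25) = 0.9.

Step 4 — take square root: d = √(0.9) ≈ 0.9487.

d(x, mu) = √(0.9) ≈ 0.9487


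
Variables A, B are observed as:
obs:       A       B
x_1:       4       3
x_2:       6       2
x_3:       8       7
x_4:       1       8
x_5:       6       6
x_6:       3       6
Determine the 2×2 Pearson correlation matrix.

Step 1 — column means:
  mean(A) = (4 + 6 + 8 + 1 + 6 + 3) / 6 = 28/6 = 4.6667
  mean(B) = (3 + 2 + 7 + 8 + 6 + 6) / 6 = 32/6 = 5.3333

Step 2 — sample variances and covariances s[i,j] = (1/(n-1)) · Σ_k (x_{k,i} - mean_i) · (x_{k,j} - mean_j), with n-1 = 5:
  s[A,A] = ((-0.6667)·(-0.6667) + (1.3333)·(1.3333) + (3.3333)·(3.3333) + (-3.6667)·(-3.6667) + (1.3333)·(1.3333) + (-1.6667)·(-1.6667)) / 5 = 31.3333/5 = 6.2667
  s[A,B] = ((-0.6667)·(-2.3333) + (1.3333)·(-3.3333) + (3.3333)·(1.6667) + (-3.6667)·(2.6667) + (1.3333)·(0.6667) + (-1.6667)·(0.6667)) / 5 = -7.3333/5 = -1.4667
  s[B,B] = ((-2.3333)·(-2.3333) + (-3.3333)·(-3.3333) + (1.6667)·(1.6667) + (2.6667)·(2.6667) + (0.6667)·(0.6667) + (0.6667)·(0.6667)) / 5 = 27.3333/5 = 5.4667
  Sample standard deviations s_i = √(s[i,i]):
  s(A) = √(6.2667) = 2.5033
  s(B) = √(5.4667) = 2.3381

Step 3 — r_{ij} = s_{ij} / (s_i · s_j):
  r[A,A] = 1 (diagonal).
  r[A,B] = -1.4667 / (2.5033 · 2.3381) = -1.4667 / 5.853 = -0.2506
  r[B,B] = 1 (diagonal).

R is symmetric with unit diagonal. Assembling:

R = [[1, -0.2506],
 [-0.2506, 1]]


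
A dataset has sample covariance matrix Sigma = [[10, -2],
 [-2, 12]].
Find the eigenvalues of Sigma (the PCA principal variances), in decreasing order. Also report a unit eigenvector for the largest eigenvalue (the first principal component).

Step 1 — characteristic polynomial of 2×2 Sigma:
  det(Sigma - λI) = λ² - trace · λ + det = 0.
  trace = 10 + 12 = 22, det = 10·12 - (-2)² = 116.
Step 2 — discriminant:
  Δ = trace² - 4·det = 484 - 464 = 20.
Step 3 — eigenvalues:
  λ = (trace ± √Δ)/2 = (22 ± 4.4721)/2,
  λ_1 = 13.2361,  λ_2 = 8.7639.

Step 4 — unit eigenvector for λ_1: solve (Sigma - λ_1 I)v = 0. First row:
  (10 - 13.2361)·v_x + (-2)·v_y = 0, i.e. (-3.2361)·v_x + (-2)·v_y = 0,
  so v ∝ (b, λ_1 - a) = (-2, 3.2361); multiply by -1 so the first entry is positive: u = (2, -3.2361).
  ||u|| = √((2)² + (-3.2361)²) = √(14.4721) ≈ 3.8042,
  v_1 = u/||u|| ≈ (0.5257, -0.8507) (||v_1|| = 1).

λ_1 = 13.2361,  λ_2 = 8.7639;  v_1 ≈ (0.5257, -0.8507)


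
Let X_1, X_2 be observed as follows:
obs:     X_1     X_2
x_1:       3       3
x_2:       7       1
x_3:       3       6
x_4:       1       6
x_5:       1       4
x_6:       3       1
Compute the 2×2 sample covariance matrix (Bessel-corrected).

Step 1 — column means:
  mean(X_1) = (3 + 7 + 3 + 1 + 1 + 3) / 6 = 18/6 = 3
  mean(X_2) = (3 + 1 + 6 + 6 + 4 + 1) / 6 = 21/6 = 3.5

Step 2 — sample covariance S[i,j] = (1/(n-1)) · Σ_k (x_{k,i} - mean_i) · (x_{k,j} - mean_j), with n-1 = 5.
  S[X_1,X_1] = ((0)·(0) + (4)·(4) + (0)·(0) + (-2)·(-2) + (-2)·(-2) + (0)·(0)) / 5 = 24/5 = 4.8
  S[X_1,X_2] = ((0)·(-0.5) + (4)·(-2.5) + (0)·(2.5) + (-2)·(2.5) + (-2)·(0.5) + (0)·(-2.5)) / 5 = -16/5 = -3.2
  S[X_2,X_2] = ((-0.5)·(-0.5) + (-2.5)·(-2.5) + (2.5)·(2.5) + (2.5)·(2.5) + (0.5)·(0.5) + (-2.5)·(-2.5)) / 5 = 25.5/5 = 5.1

S is symmetric (S[j,i] = S[i,j]). Assembling:

S = [[4.8, -3.2],
 [-3.2, 5.1]]


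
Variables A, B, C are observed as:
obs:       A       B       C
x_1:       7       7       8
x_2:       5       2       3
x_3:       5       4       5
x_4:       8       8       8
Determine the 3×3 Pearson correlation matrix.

Step 1 — column means:
  mean(A) = (7 + 5 + 5 + 8) / 4 = 25/4 = 6.25
  mean(B) = (7 + 2 + 4 + 8) / 4 = 21/4 = 5.25
  mean(C) = (8 + 3 + 5 + 8) / 4 = 24/4 = 6

Step 2 — sample variances and covariances s[i,j] = (1/(n-1)) · Σ_k (x_{k,i} - mean_i) · (x_{k,j} - mean_j), with n-1 = 3:
  s[A,A] = ((0.75)·(0.75) + (-1.25)·(-1.25) + (-1.25)·(-1.25) + (1.75)·(1.75)) / 3 = 6.75/3 = 2.25
  s[A,B] = ((0.75)·(1.75) + (-1.25)·(-3.25) + (-1.25)·(-1.25) + (1.75)·(2.75)) / 3 = 11.75/3 = 3.9167
  s[A,C] = ((0.75)·(2) + (-1.25)·(-3) + (-1.25)·(-1) + (1.75)·(2)) / 3 = 10/3 = 3.3333
  s[B,B] = ((1.75)·(1.75) + (-3.25)·(-3.25) + (-1.25)·(-1.25) + (2.75)·(2.75)) / 3 = 22.75/3 = 7.5833
  s[B,C] = ((1.75)·(2) + (-3.25)·(-3) + (-1.25)·(-1) + (2.75)·(2)) / 3 = 20/3 = 6.6667
  s[C,C] = ((2)·(2) + (-3)·(-3) + (-1)·(-1) + (2)·(2)) / 3 = 18/3 = 6
  Sample standard deviations s_i = √(s[i,i]):
  s(A) = √(2.25) = 1.5
  s(B) = √(7.5833) = 2.7538
  s(C) = √(6) = 2.4495

Step 3 — r_{ij} = s_{ij} / (s_i · s_j):
  r[A,A] = 1 (diagonal).
  r[A,B] = 3.9167 / (1.5 · 2.7538) = 3.9167 / 4.1307 = 0.9482
  r[A,C] = 3.3333 / (1.5 · 2.4495) = 3.3333 / 3.6742 = 0.9072
  r[B,B] = 1 (diagonal).
  r[B,C] = 6.6667 / (2.7538 · 2.4495) = 6.6667 / 6.7454 = 0.9883
  r[C,C] = 1 (diagonal).

R is symmetric with unit diagonal. Assembling:

R = [[1, 0.9482, 0.9072],
 [0.9482, 1, 0.9883],
 [0.9072, 0.9883, 1]]


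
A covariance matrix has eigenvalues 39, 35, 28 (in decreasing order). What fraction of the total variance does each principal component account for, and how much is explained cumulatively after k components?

Step 1 — total variance = trace(Sigma) = Σ λ_i = 39 + 35 + 28 = 102.

Step 2 — fraction explained by component i = λ_i / Σ λ:
  PC1: 39/102 = 0.3824
  PC2: 35/102 = 0.3431
  PC3: 28/102 = 0.2745

Step 3 — cumulative fraction after k components = (λ_1 + ... + λ_k) / Σ λ:
  k = 1: 39/102 = 0.3824
  k = 2: (39 + 35)/102 = 74/102 = 0.7255
  k = 3: (39 + 35 + 28)/102 = 102/102 = 1

Summary (fraction, with percent):

explained: PC1 0.3824 (38.24%), PC2 0.3431 (34.31%), PC3 0.2745 (27.45%);  cumulative: 0.3824, 0.7255, 1


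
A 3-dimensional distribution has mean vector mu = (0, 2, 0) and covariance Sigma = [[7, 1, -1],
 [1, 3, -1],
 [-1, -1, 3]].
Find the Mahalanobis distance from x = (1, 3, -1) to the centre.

Step 1 — centre the observation: (x - mu) = (1, 1, -1).

Step 2 — invert Sigma (cofactor / det for 3×3, or solve directly):
  Sigma^{-1} = [[0.1538, -0.0385, 0.0385],
 [-0.0385, 0.3846, 0.1154],
 [0.0385, 0.1154, 0.3846]].

Step 3 — form the quadratic (x - mu)^T · Sigma^{-1} · (x - mu):
  Sigma^{-1} · (x - mu) = (0.0769, 0.2308, -0.2308).
  (x - mu)^T · [Sigma^{-1} · (x - mu)] = (1)·(0.0769) + (1)·(0.2308) + (-1)·(-0.2308) = 0.5385.

Step 4 — take square root: d = √(0.5385) ≈ 0.7338.

d(x, mu) = √(0.5385) ≈ 0.7338


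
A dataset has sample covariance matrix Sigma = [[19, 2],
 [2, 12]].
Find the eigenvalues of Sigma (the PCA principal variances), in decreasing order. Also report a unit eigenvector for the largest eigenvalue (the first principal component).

Step 1 — characteristic polynomial of 2×2 Sigma:
  det(Sigma - λI) = λ² - trace · λ + det = 0.
  trace = 19 + 12 = 31, det = 19·12 - (2)² = 224.
Step 2 — discriminant:
  Δ = trace² - 4·det = 961 - 896 = 65.
Step 3 — eigenvalues:
  λ = (trace ± √Δ)/2 = (31 ± 8.0623)/2,
  λ_1 = 19.5311,  λ_2 = 11.4689.

Step 4 — unit eigenvector for λ_1: solve (Sigma - λ_1 I)v = 0. First row:
  (19 - 19.5311)·v_x + (2)·v_y = 0, i.e. (-0.5311)·v_x + (2)·v_y = 0,
  so v ∝ (b, λ_1 - a) = (2, 0.5311) = u.
  ||u|| = √((2)² + (0.5311)²) = √(4.2821) ≈ 2.0693,
  v_1 = u/||u|| ≈ (0.9665, 0.2567) (||v_1|| = 1).

λ_1 = 19.5311,  λ_2 = 11.4689;  v_1 ≈ (0.9665, 0.2567)


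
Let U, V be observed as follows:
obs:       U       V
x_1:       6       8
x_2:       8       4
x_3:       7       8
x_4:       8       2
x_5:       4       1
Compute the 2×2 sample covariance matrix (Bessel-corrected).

Step 1 — column means:
  mean(U) = (6 + 8 + 7 + 8 + 4) / 5 = 33/5 = 6.6
  mean(V) = (8 + 4 + 8 + 2 + 1) / 5 = 23/5 = 4.6

Step 2 — sample covariance S[i,j] = (1/(n-1)) · Σ_k (x_{k,i} - mean_i) · (x_{k,j} - mean_j), with n-1 = 4.
  S[U,U] = ((-0.6)·(-0.6) + (1.4)·(1.4) + (0.4)·(0.4) + (1.4)·(1.4) + (-2.6)·(-2.6)) / 4 = 11.2/4 = 2.8
  S[U,V] = ((-0.6)·(3.4) + (1.4)·(-0.6) + (0.4)·(3.4) + (1.4)·(-2.6) + (-2.6)·(-3.6)) / 4 = 4.2/4 = 1.05
  S[V,V] = ((3.4)·(3.4) + (-0.6)·(-0.6) + (3.4)·(3.4) + (-2.6)·(-2.6) + (-3.6)·(-3.6)) / 4 = 43.2/4 = 10.8

S is symmetric (S[j,i] = S[i,j]). Assembling:

S = [[2.8, 1.05],
 [1.05, 10.8]]


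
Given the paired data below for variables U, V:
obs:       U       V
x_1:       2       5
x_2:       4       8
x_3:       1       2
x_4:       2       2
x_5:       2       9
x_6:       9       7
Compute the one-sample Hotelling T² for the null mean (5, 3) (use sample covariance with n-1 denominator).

Step 1 — sample mean vector:
  mean(U) = (2 + 4 + 1 + 2 + 2 + 9) / 6 = 20/6 = 3.3333
  mean(V) = (5 + 8 + 2 + 2 + 9 + 7) / 6 = 33/6 = 5.5
  x̄ = (3.3333, 5.5),  deviation x̄ - mu_0 = (3.3333, 5.5) - (5, 3) = (-1.6667, 2.5).

Step 2 — sample covariance matrix, S[i,j] = (1/(n-1)) · Σ_k (x_{k,i} - mean_i) · (x_{k,j} - mean_j), divisor n-1 = 5:
  S[U,U] = ((-1.3333)·(-1.3333) + (0.6667)·(0.6667) + (-2.3333)·(-2.3333) + (-1.3333)·(-1.3333) + (-1.3333)·(-1.3333) + (5.6667)·(5.6667)) / 5 = 43.3333/5 = 8.6667
  S[U,V] = ((-1.3333)·(-0.5) + (0.6667)·(2.5) + (-2.3333)·(-3.5) + (-1.3333)·(-3.5) + (-1.3333)·(3.5) + (5.6667)·(1.5)) / 5 = 19/5 = 3.8
  S[V,V] = ((-0.5)·(-0.5) + (2.5)·(2.5) + (-3.5)·(-3.5) + (-3.5)·(-3.5) + (3.5)·(3.5) + (1.5)·(1.5)) / 5 = 45.5/5 = 9.1
  S = [[8.6667, 3.8],
 [3.8, 9.1]].

Step 3 — invert S. det(S) = 8.6667·9.1 - (3.8)² = 64.4267.
  S^{-1} = (1/det) · [[d, -b], [-b, a]] = [[0.1412, -0.059],
 [-0.059, 0.1345]].

Step 4 — quadratic form (x̄ - mu_0)^T · S^{-1} · (x̄ - mu_0):
  S^{-1} · (x̄ - mu_0) = (-0.3829, 0.4346),
  (x̄ - mu_0)^T · [...] = (-1.6667)·(-0.3829) + (2.5)·(0.4346) = 1.7246.

Step 5 — scale by n: T² = 6 · 1.7246 = 10.3477.

T² ≈ 10.3477


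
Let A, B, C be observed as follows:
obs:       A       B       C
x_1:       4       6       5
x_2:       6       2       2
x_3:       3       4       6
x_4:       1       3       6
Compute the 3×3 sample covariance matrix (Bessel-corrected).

Step 1 — column means:
  mean(A) = (4 + 6 + 3 + 1) / 4 = 14/4 = 3.5
  mean(B) = (6 + 2 + 4 + 3) / 4 = 15/4 = 3.75
  mean(C) = (5 + 2 + 6 + 6) / 4 = 19/4 = 4.75

Step 2 — sample covariance S[i,j] = (1/(n-1)) · Σ_k (x_{k,i} - mean_i) · (x_{k,j} - mean_j), with n-1 = 3.
  S[A,A] = ((0.5)·(0.5) + (2.5)·(2.5) + (-0.5)·(-0.5) + (-2.5)·(-2.5)) / 3 = 13/3 = 4.3333
  S[A,B] = ((0.5)·(2.25) + (2.5)·(-1.75) + (-0.5)·(0.25) + (-2.5)·(-0.75)) / 3 = -1.5/3 = -0.5
  S[A,C] = ((0.5)·(0.25) + (2.5)·(-2.75) + (-0.5)·(1.25) + (-2.5)·(1.25)) / 3 = -10.5/3 = -3.5
  S[B,B] = ((2.25)·(2.25) + (-1.75)·(-1.75) + (0.25)·(0.25) + (-0.75)·(-0.75)) / 3 = 8.75/3 = 2.9167
  S[B,C] = ((2.25)·(0.25) + (-1.75)·(-2.75) + (0.25)·(1.25) + (-0.75)·(1.25)) / 3 = 4.75/3 = 1.5833
  S[C,C] = ((0.25)·(0.25) + (-2.75)·(-2.75) + (1.25)·(1.25) + (1.25)·(1.25)) / 3 = 10.75/3 = 3.5833

S is symmetric (S[j,i] = S[i,j]). Assembling:

S = [[4.3333, -0.5, -3.5],
 [-0.5, 2.9167, 1.5833],
 [-3.5, 1.5833, 3.5833]]


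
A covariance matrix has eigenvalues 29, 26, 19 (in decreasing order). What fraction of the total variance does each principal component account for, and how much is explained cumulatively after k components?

Step 1 — total variance = trace(Sigma) = Σ λ_i = 29 + 26 + 19 = 74.

Step 2 — fraction explained by component i = λ_i / Σ λ:
  PC1: 29/74 = 0.3919
  PC2: 26/74 = 0.3514
  PC3: 19/74 = 0.2568

Step 3 — cumulative fraction after k components = (λ_1 + ... + λ_k) / Σ λ:
  k = 1: 29/74 = 0.3919
  k = 2: (29 + 26)/74 = 55/74 = 0.7432
  k = 3: (29 + 26 + 19)/74 = 74/74 = 1

Summary (fraction, with percent):

explained: PC1 0.3919 (39.19%), PC2 0.3514 (35.14%), PC3 0.2568 (25.68%);  cumulative: 0.3919, 0.7432, 1


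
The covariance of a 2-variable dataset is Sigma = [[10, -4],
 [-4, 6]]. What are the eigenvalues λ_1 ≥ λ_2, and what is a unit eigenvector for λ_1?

Step 1 — characteristic polynomial of 2×2 Sigma:
  det(Sigma - λI) = λ² - trace · λ + det = 0.
  trace = 10 + 6 = 16, det = 10·6 - (-4)² = 44.
Step 2 — discriminant:
  Δ = trace² - 4·det = 256 - 176 = 80.
Step 3 — eigenvalues:
  λ = (trace ± √Δ)/2 = (16 ± 8.9443)/2,
  λ_1 = 12.4721,  λ_2 = 3.5279.

Step 4 — unit eigenvector for λ_1: solve (Sigma - λ_1 I)v = 0. First row:
  (10 - 12.4721)·v_x + (-4)·v_y = 0, i.e. (-2.4721)·v_x + (-4)·v_y = 0,
  so v ∝ (b, λ_1 - a) = (-4, 2.4721); multiply by -1 so the first entry is positive: u = (4, -2.4721).
  ||u|| = √((4)² + (-2.4721)²) = √(22.1115) ≈ 4.7023,
  v_1 = u/||u|| ≈ (0.8507, -0.5257) (||v_1|| = 1).

λ_1 = 12.4721,  λ_2 = 3.5279;  v_1 ≈ (0.8507, -0.5257)


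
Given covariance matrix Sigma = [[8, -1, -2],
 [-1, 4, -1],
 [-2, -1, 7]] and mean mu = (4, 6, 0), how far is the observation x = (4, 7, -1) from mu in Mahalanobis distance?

Step 1 — centre the observation: (x - mu) = (0, 1, -1).

Step 2 — invert Sigma (cofactor / det for 3×3, or solve directly):
  Sigma^{-1} = [[0.1429, 0.0476, 0.0476],
 [0.0476, 0.2751, 0.0529],
 [0.0476, 0.0529, 0.164]].

Step 3 — form the quadratic (x - mu)^T · Sigma^{-1} · (x - mu):
  Sigma^{-1} · (x - mu) = (0, 0.2222, -0.1111).
  (x - mu)^T · [Sigma^{-1} · (x - mu)] = (0)·(0) + (1)·(0.2222) + (-1)·(-0.1111) = 0.3333.

Step 4 — take square root: d = √(0.3333) ≈ 0.5774.

d(x, mu) = √(0.3333) ≈ 0.5774


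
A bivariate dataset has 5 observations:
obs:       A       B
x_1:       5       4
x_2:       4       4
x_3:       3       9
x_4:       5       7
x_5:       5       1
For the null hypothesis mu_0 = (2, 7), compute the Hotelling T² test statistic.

Step 1 — sample mean vector:
  mean(A) = (5 + 4 + 3 + 5 + 5) / 5 = 22/5 = 4.4
  mean(B) = (4 + 4 + 9 + 7 + 1) / 5 = 25/5 = 5
  x̄ = (4.4, 5),  deviation x̄ - mu_0 = (4.4, 5) - (2, 7) = (2.4, -2).

Step 2 — sample covariance matrix, S[i,j] = (1/(n-1)) · Σ_k (x_{k,i} - mean_i) · (x_{k,j} - mean_j), divisor n-1 = 4:
  S[A,A] = ((0.6)·(0.6) + (-0.4)·(-0.4) + (-1.4)·(-1.4) + (0.6)·(0.6) + (0.6)·(0.6)) / 4 = 3.2/4 = 0.8
  S[A,B] = ((0.6)·(-1) + (-0.4)·(-1) + (-1.4)·(4) + (0.6)·(2) + (0.6)·(-4)) / 4 = -7/4 = -1.75
  S[B,B] = ((-1)·(-1) + (-1)·(-1) + (4)·(4) + (2)·(2) + (-4)·(-4)) / 4 = 38/4 = 9.5
  S = [[0.8, -1.75],
 [-1.75, 9.5]].

Step 3 — invert S. det(S) = 0.8·9.5 - (-1.75)² = 4.5375.
  S^{-1} = (1/det) · [[d, -b], [-b, a]] = [[2.0937, 0.3857],
 [0.3857, 0.1763]].

Step 4 — quadratic form (x̄ - mu_0)^T · S^{-1} · (x̄ - mu_0):
  S^{-1} · (x̄ - mu_0) = (4.2534, 0.573),
  (x̄ - mu_0)^T · [...] = (2.4)·(4.2534) + (-2)·(0.573) = 9.0623.

Step 5 — scale by n: T² = 5 · 9.0623 = 45.3113.

T² ≈ 45.3113


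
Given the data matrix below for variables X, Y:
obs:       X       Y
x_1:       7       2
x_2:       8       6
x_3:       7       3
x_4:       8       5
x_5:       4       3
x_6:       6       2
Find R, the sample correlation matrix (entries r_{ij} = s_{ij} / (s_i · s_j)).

Step 1 — column means:
  mean(X) = (7 + 8 + 7 + 8 + 4 + 6) / 6 = 40/6 = 6.6667
  mean(Y) = (2 + 6 + 3 + 5 + 3 + 2) / 6 = 21/6 = 3.5

Step 2 — sample variances and covariances s[i,j] = (1/(n-1)) · Σ_k (x_{k,i} - mean_i) · (x_{k,j} - mean_j), with n-1 = 5:
  s[X,X] = ((0.3333)·(0.3333) + (1.3333)·(1.3333) + (0.3333)·(0.3333) + (1.3333)·(1.3333) + (-2.6667)·(-2.6667) + (-0.6667)·(-0.6667)) / 5 = 11.3333/5 = 2.2667
  s[X,Y] = ((0.3333)·(-1.5) + (1.3333)·(2.5) + (0.3333)·(-0.5) + (1.3333)·(1.5) + (-2.6667)·(-0.5) + (-0.6667)·(-1.5)) / 5 = 7/5 = 1.4
  s[Y,Y] = ((-1.5)·(-1.5) + (2.5)·(2.5) + (-0.5)·(-0.5) + (1.5)·(1.5) + (-0.5)·(-0.5) + (-1.5)·(-1.5)) / 5 = 13.5/5 = 2.7
  Sample standard deviations s_i = √(s[i,i]):
  s(X) = √(2.2667) = 1.5055
  s(Y) = √(2.7) = 1.6432

Step 3 — r_{ij} = s_{ij} / (s_i · s_j):
  r[X,X] = 1 (diagonal).
  r[X,Y] = 1.4 / (1.5055 · 1.6432) = 1.4 / 2.4739 = 0.5659
  r[Y,Y] = 1 (diagonal).

R is symmetric with unit diagonal. Assembling:

R = [[1, 0.5659],
 [0.5659, 1]]


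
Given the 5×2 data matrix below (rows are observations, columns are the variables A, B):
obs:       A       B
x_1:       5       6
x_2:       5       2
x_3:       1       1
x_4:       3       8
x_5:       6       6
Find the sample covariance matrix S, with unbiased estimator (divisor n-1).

Step 1 — column means:
  mean(A) = (5 + 5 + 1 + 3 + 6) / 5 = 20/5 = 4
  mean(B) = (6 + 2 + 1 + 8 + 6) / 5 = 23/5 = 4.6

Step 2 — sample covariance S[i,j] = (1/(n-1)) · Σ_k (x_{k,i} - mean_i) · (x_{k,j} - mean_j), with n-1 = 4.
  S[A,A] = ((1)·(1) + (1)·(1) + (-3)·(-3) + (-1)·(-1) + (2)·(2)) / 4 = 16/4 = 4
  S[A,B] = ((1)·(1.4) + (1)·(-2.6) + (-3)·(-3.6) + (-1)·(3.4) + (2)·(1.4)) / 4 = 9/4 = 2.25
  S[B,B] = ((1.4)·(1.4) + (-2.6)·(-2.6) + (-3.6)·(-3.6) + (3.4)·(3.4) + (1.4)·(1.4)) / 4 = 35.2/4 = 8.8

S is symmetric (S[j,i] = S[i,j]). Assembling:

S = [[4, 2.25],
 [2.25, 8.8]]


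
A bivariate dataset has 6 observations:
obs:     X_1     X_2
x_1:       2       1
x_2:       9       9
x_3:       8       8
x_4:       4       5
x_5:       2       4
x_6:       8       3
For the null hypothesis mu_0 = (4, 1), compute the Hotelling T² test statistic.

Step 1 — sample mean vector:
  mean(X_1) = (2 + 9 + 8 + 4 + 2 + 8) / 6 = 33/6 = 5.5
  mean(X_2) = (1 + 9 + 8 + 5 + 4 + 3) / 6 = 30/6 = 5
  x̄ = (5.5, 5),  deviation x̄ - mu_0 = (5.5, 5) - (4, 1) = (1.5, 4).

Step 2 — sample covariance matrix, S[i,j] = (1/(n-1)) · Σ_k (x_{k,i} - mean_i) · (x_{k,j} - mean_j), divisor n-1 = 5:
  S[X_1,X_1] = ((-3.5)·(-3.5) + (3.5)·(3.5) + (2.5)·(2.5) + (-1.5)·(-1.5) + (-3.5)·(-3.5) + (2.5)·(2.5)) / 5 = 51.5/5 = 10.3
  S[X_1,X_2] = ((-3.5)·(-4) + (3.5)·(4) + (2.5)·(3) + (-1.5)·(0) + (-3.5)·(-1) + (2.5)·(-2)) / 5 = 34/5 = 6.8
  S[X_2,X_2] = ((-4)·(-4) + (4)·(4) + (3)·(3) + (0)·(0) + (-1)·(-1) + (-2)·(-2)) / 5 = 46/5 = 9.2
  S = [[10.3, 6.8],
 [6.8, 9.2]].

Step 3 — invert S. det(S) = 10.3·9.2 - (6.8)² = 48.52.
  S^{-1} = (1/det) · [[d, -b], [-b, a]] = [[0.1896, -0.1401],
 [-0.1401, 0.2123]].

Step 4 — quadratic form (x̄ - mu_0)^T · S^{-1} · (x̄ - mu_0):
  S^{-1} · (x̄ - mu_0) = (-0.2762, 0.6389),
  (x̄ - mu_0)^T · [...] = (1.5)·(-0.2762) + (4)·(0.6389) = 2.1414.

Step 5 — scale by n: T² = 6 · 2.1414 = 12.8483.

T² ≈ 12.8483


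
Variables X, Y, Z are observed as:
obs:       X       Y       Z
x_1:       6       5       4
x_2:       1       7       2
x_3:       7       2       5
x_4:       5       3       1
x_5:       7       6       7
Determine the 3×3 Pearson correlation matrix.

Step 1 — column means:
  mean(X) = (6 + 1 + 7 + 5 + 7) / 5 = 26/5 = 5.2
  mean(Y) = (5 + 7 + 2 + 3 + 6) / 5 = 23/5 = 4.6
  mean(Z) = (4 + 2 + 5 + 1 + 7) / 5 = 19/5 = 3.8

Step 2 — sample variances and covariances s[i,j] = (1/(n-1)) · Σ_k (x_{k,i} - mean_i) · (x_{k,j} - mean_j), with n-1 = 4:
  s[X,X] = ((0.8)·(0.8) + (-4.2)·(-4.2) + (1.8)·(1.8) + (-0.2)·(-0.2) + (1.8)·(1.8)) / 4 = 24.8/4 = 6.2
  s[X,Y] = ((0.8)·(0.4) + (-4.2)·(2.4) + (1.8)·(-2.6) + (-0.2)·(-1.6) + (1.8)·(1.4)) / 4 = -11.6/4 = -2.9
  s[X,Z] = ((0.8)·(0.2) + (-4.2)·(-1.8) + (1.8)·(1.2) + (-0.2)·(-2.8) + (1.8)·(3.2)) / 4 = 16.2/4 = 4.05
  s[Y,Y] = ((0.4)·(0.4) + (2.4)·(2.4) + (-2.6)·(-2.6) + (-1.6)·(-1.6) + (1.4)·(1.4)) / 4 = 17.2/4 = 4.3
  s[Y,Z] = ((0.4)·(0.2) + (2.4)·(-1.8) + (-2.6)·(1.2) + (-1.6)·(-2.8) + (1.4)·(3.2)) / 4 = 1.6/4 = 0.4
  s[Z,Z] = ((0.2)·(0.2) + (-1.8)·(-1.8) + (1.2)·(1.2) + (-2.8)·(-2.8) + (3.2)·(3.2)) / 4 = 22.8/4 = 5.7
  Sample standard deviations s_i = √(s[i,i]):
  s(X) = √(6.2) = 2.49
  s(Y) = √(4.3) = 2.0736
  s(Z) = √(5.7) = 2.3875

Step 3 — r_{ij} = s_{ij} / (s_i · s_j):
  r[X,X] = 1 (diagonal).
  r[X,Y] = -2.9 / (2.49 · 2.0736) = -2.9 / 5.1633 = -0.5617
  r[X,Z] = 4.05 / (2.49 · 2.3875) = 4.05 / 5.9447 = 0.6813
  r[Y,Y] = 1 (diagonal).
  r[Y,Z] = 0.4 / (2.0736 · 2.3875) = 0.4 / 4.9508 = 0.0808
  r[Z,Z] = 1 (diagonal).

R is symmetric with unit diagonal. Assembling:

R = [[1, -0.5617, 0.6813],
 [-0.5617, 1, 0.0808],
 [0.6813, 0.0808, 1]]


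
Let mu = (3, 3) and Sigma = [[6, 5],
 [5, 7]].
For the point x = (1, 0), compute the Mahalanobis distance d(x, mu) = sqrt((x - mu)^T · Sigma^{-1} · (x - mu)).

Step 1 — centre the observation: (x - mu) = (-2, -3).

Step 2 — invert Sigma. det(Sigma) = 6·7 - (5)² = 17.
  Sigma^{-1} = (1/det) · [[d, -b], [-b, a]] = [[0.4118, -0.2941],
 [-0.2941, 0.3529]].

Step 3 — form the quadratic (x - mu)^T · Sigma^{-1} · (x - mu):
  Sigma^{-1} · (x - mu) = (0.0588, -0.4706).
  (x - mu)^T · [Sigma^{-1} · (x - mu)] = (-2)·(0.0588) + (-3)·(-0.4706) = 1.2941.

Step 4 — take square root: d = √(1.2941) ≈ 1.1376.

d(x, mu) = √(1.2941) ≈ 1.1376


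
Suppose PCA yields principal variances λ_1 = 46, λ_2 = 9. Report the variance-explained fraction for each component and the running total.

Step 1 — total variance = trace(Sigma) = Σ λ_i = 46 + 9 = 55.

Step 2 — fraction explained by component i = λ_i / Σ λ:
  PC1: 46/55 = 0.8364
  PC2: 9/55 = 0.1636

Step 3 — cumulative fraction after k components = (λ_1 + ... + λ_k) / Σ λ:
  k = 1: 46/55 = 0.8364
  k = 2: (46 + 9)/55 = 55/55 = 1

Summary (fraction, with percent):

explained: PC1 0.8364 (83.64%), PC2 0.1636 (16.36%);  cumulative: 0.8364, 1


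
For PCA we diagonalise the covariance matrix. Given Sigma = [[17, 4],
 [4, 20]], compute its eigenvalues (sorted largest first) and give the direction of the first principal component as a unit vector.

Step 1 — characteristic polynomial of 2×2 Sigma:
  det(Sigma - λI) = λ² - trace · λ + det = 0.
  trace = 17 + 20 = 37, det = 17·20 - (4)² = 324.
Step 2 — discriminant:
  Δ = trace² - 4·det = 1369 - 1296 = 73.
Step 3 — eigenvalues:
  λ = (trace ± √Δ)/2 = (37 ± 8.544)/2,
  λ_1 = 22.772,  λ_2 = 14.228.

Step 4 — unit eigenvector for λ_1: solve (Sigma - λ_1 I)v = 0. First row:
  (17 - 22.772)·v_x + (4)·v_y = 0, i.e. (-5.772)·v_x + (4)·v_y = 0,
  so v ∝ (b, λ_1 - a) = (4, 5.772) = u.
  ||u|| = √((4)² + (5.772)²) = √(49.316) ≈ 7.0225,
  v_1 = u/||u|| ≈ (0.5696, 0.8219) (||v_1|| = 1).

λ_1 = 22.772,  λ_2 = 14.228;  v_1 ≈ (0.5696, 0.8219)


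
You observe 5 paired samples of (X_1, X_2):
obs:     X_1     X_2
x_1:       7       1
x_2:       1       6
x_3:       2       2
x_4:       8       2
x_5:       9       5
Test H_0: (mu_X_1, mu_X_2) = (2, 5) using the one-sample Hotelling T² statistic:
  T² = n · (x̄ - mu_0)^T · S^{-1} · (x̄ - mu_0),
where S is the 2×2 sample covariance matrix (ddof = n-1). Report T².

Step 1 — sample mean vector:
  mean(X_1) = (7 + 1 + 2 + 8 + 9) / 5 = 27/5 = 5.4
  mean(X_2) = (1 + 6 + 2 + 2 + 5) / 5 = 16/5 = 3.2
  x̄ = (5.4, 3.2),  deviation x̄ - mu_0 = (5.4, 3.2) - (2, 5) = (3.4, -1.8).

Step 2 — sample covariance matrix, S[i,j] = (1/(n-1)) · Σ_k (x_{k,i} - mean_i) · (x_{k,j} - mean_j), divisor n-1 = 4:
  S[X_1,X_1] = ((1.6)·(1.6) + (-4.4)·(-4.4) + (-3.4)·(-3.4) + (2.6)·(2.6) + (3.6)·(3.6)) / 4 = 53.2/4 = 13.3
  S[X_1,X_2] = ((1.6)·(-2.2) + (-4.4)·(2.8) + (-3.4)·(-1.2) + (2.6)·(-1.2) + (3.6)·(1.8)) / 4 = -8.4/4 = -2.1
  S[X_2,X_2] = ((-2.2)·(-2.2) + (2.8)·(2.8) + (-1.2)·(-1.2) + (-1.2)·(-1.2) + (1.8)·(1.8)) / 4 = 18.8/4 = 4.7
  S = [[13.3, -2.1],
 [-2.1, 4.7]].

Step 3 — invert S. det(S) = 13.3·4.7 - (-2.1)² = 58.1.
  S^{-1} = (1/det) · [[d, -b], [-b, a]] = [[0.0809, 0.0361],
 [0.0361, 0.2289]].

Step 4 — quadratic form (x̄ - mu_0)^T · S^{-1} · (x̄ - mu_0):
  S^{-1} · (x̄ - mu_0) = (0.21, -0.2892),
  (x̄ - mu_0)^T · [...] = (3.4)·(0.21) + (-1.8)·(-0.2892) = 1.2344.

Step 5 — scale by n: T² = 5 · 1.2344 = 6.1721.

T² ≈ 6.1721


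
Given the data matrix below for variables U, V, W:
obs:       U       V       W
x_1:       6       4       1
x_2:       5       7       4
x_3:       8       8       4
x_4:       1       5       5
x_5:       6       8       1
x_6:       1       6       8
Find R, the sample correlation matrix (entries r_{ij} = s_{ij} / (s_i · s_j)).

Step 1 — column means:
  mean(U) = (6 + 5 + 8 + 1 + 6 + 1) / 6 = 27/6 = 4.5
  mean(V) = (4 + 7 + 8 + 5 + 8 + 6) / 6 = 38/6 = 6.3333
  mean(W) = (1 + 4 + 4 + 5 + 1 + 8) / 6 = 23/6 = 3.8333

Step 2 — sample variances and covariances s[i,j] = (1/(n-1)) · Σ_k (x_{k,i} - mean_i) · (x_{k,j} - mean_j), with n-1 = 5:
  s[U,U] = ((1.5)·(1.5) + (0.5)·(0.5) + (3.5)·(3.5) + (-3.5)·(-3.5) + (1.5)·(1.5) + (-3.5)·(-3.5)) / 5 = 41.5/5 = 8.3
  s[U,V] = ((1.5)·(-2.3333) + (0.5)·(0.6667) + (3.5)·(1.6667) + (-3.5)·(-1.3333) + (1.5)·(1.6667) + (-3.5)·(-0.3333)) / 5 = 11/5 = 2.2
  s[U,W] = ((1.5)·(-2.8333) + (0.5)·(0.1667) + (3.5)·(0.1667) + (-3.5)·(1.1667) + (1.5)·(-2.8333) + (-3.5)·(4.1667)) / 5 = -26.5/5 = -5.3
  s[V,V] = ((-2.3333)·(-2.3333) + (0.6667)·(0.6667) + (1.6667)·(1.6667) + (-1.3333)·(-1.3333) + (1.6667)·(1.6667) + (-0.3333)·(-0.3333)) / 5 = 13.3333/5 = 2.6667
  s[V,W] = ((-2.3333)·(-2.8333) + (0.6667)·(0.1667) + (1.6667)·(0.1667) + (-1.3333)·(1.1667) + (1.6667)·(-2.8333) + (-0.3333)·(4.1667)) / 5 = -0.6667/5 = -0.1333
  s[W,W] = ((-2.8333)·(-2.8333) + (0.1667)·(0.1667) + (0.1667)·(0.1667) + (1.1667)·(1.1667) + (-2.8333)·(-2.8333) + (4.1667)·(4.1667)) / 5 = 34.8333/5 = 6.9667
  Sample standard deviations s_i = √(s[i,i]):
  s(U) = √(8.3) = 2.881
  s(V) = √(2.6667) = 1.633
  s(W) = √(6.9667) = 2.6394

Step 3 — r_{ij} = s_{ij} / (s_i · s_j):
  r[U,U] = 1 (diagonal).
  r[U,V] = 2.2 / (2.881 · 1.633) = 2.2 / 4.7046 = 0.4676
  r[U,W] = -5.3 / (2.881 · 2.6394) = -5.3 / 7.6042 = -0.697
  r[V,V] = 1 (diagonal).
  r[V,W] = -0.1333 / (1.633 · 2.6394) = -0.1333 / 4.3102 = -0.0309
  r[W,W] = 1 (diagonal).

R is symmetric with unit diagonal. Assembling:

R = [[1, 0.4676, -0.697],
 [0.4676, 1, -0.0309],
 [-0.697, -0.0309, 1]]


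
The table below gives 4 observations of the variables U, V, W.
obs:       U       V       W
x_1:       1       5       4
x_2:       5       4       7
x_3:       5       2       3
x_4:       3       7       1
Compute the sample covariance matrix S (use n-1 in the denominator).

Step 1 — column means:
  mean(U) = (1 + 5 + 5 + 3) / 4 = 14/4 = 3.5
  mean(V) = (5 + 4 + 2 + 7) / 4 = 18/4 = 4.5
  mean(W) = (4 + 7 + 3 + 1) / 4 = 15/4 = 3.75

Step 2 — sample covariance S[i,j] = (1/(n-1)) · Σ_k (x_{k,i} - mean_i) · (x_{k,j} - mean_j), with n-1 = 3.
  S[U,U] = ((-2.5)·(-2.5) + (1.5)·(1.5) + (1.5)·(1.5) + (-0.5)·(-0.5)) / 3 = 11/3 = 3.6667
  S[U,V] = ((-2.5)·(0.5) + (1.5)·(-0.5) + (1.5)·(-2.5) + (-0.5)·(2.5)) / 3 = -7/3 = -2.3333
  S[U,W] = ((-2.5)·(0.25) + (1.5)·(3.25) + (1.5)·(-0.75) + (-0.5)·(-2.75)) / 3 = 4.5/3 = 1.5
  S[V,V] = ((0.5)·(0.5) + (-0.5)·(-0.5) + (-2.5)·(-2.5) + (2.5)·(2.5)) / 3 = 13/3 = 4.3333
  S[V,W] = ((0.5)·(0.25) + (-0.5)·(3.25) + (-2.5)·(-0.75) + (2.5)·(-2.75)) / 3 = -6.5/3 = -2.1667
  S[W,W] = ((0.25)·(0.25) + (3.25)·(3.25) + (-0.75)·(-0.75) + (-2.75)·(-2.75)) / 3 = 18.75/3 = 6.25

S is symmetric (S[j,i] = S[i,j]). Assembling:

S = [[3.6667, -2.3333, 1.5],
 [-2.3333, 4.3333, -2.1667],
 [1.5, -2.1667, 6.25]]


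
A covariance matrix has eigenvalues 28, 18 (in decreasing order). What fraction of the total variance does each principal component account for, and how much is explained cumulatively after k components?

Step 1 — total variance = trace(Sigma) = Σ λ_i = 28 + 18 = 46.

Step 2 — fraction explained by component i = λ_i / Σ λ:
  PC1: 28/46 = 0.6087
  PC2: 18/46 = 0.3913

Step 3 — cumulative fraction after k components = (λ_1 + ... + λ_k) / Σ λ:
  k = 1: 28/46 = 0.6087
  k = 2: (28 + 18)/46 = 46/46 = 1

Summary (fraction, with percent):

explained: PC1 0.6087 (60.87%), PC2 0.3913 (39.13%);  cumulative: 0.6087, 1


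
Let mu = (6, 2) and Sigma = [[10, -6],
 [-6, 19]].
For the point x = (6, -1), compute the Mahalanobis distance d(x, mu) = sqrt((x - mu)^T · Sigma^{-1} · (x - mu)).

Step 1 — centre the observation: (x - mu) = (0, -3).

Step 2 — invert Sigma. det(Sigma) = 10·19 - (-6)² = 154.
  Sigma^{-1} = (1/det) · [[d, -b], [-b, a]] = [[0.1234, 0.039],
 [0.039, 0.0649]].

Step 3 — form the quadratic (x - mu)^T · Sigma^{-1} · (x - mu):
  Sigma^{-1} · (x - mu) = (-0.1169, -0.1948).
  (x - mu)^T · [Sigma^{-1} · (x - mu)] = (0)·(-0.1169) + (-3)·(-0.1948) = 0.5844.

Step 4 — take square root: d = √(0.5844) ≈ 0.7645.

d(x, mu) = √(0.5844) ≈ 0.7645


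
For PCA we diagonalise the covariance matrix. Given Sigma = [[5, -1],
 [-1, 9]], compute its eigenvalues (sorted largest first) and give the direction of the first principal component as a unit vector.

Step 1 — characteristic polynomial of 2×2 Sigma:
  det(Sigma - λI) = λ² - trace · λ + det = 0.
  trace = 5 + 9 = 14, det = 5·9 - (-1)² = 44.
Step 2 — discriminant:
  Δ = trace² - 4·det = 196 - 176 = 20.
Step 3 — eigenvalues:
  λ = (trace ± √Δ)/2 = (14 ± 4.4721)/2,
  λ_1 = 9.2361,  λ_2 = 4.7639.

Step 4 — unit eigenvector for λ_1: solve (Sigma - λ_1 I)v = 0. First row:
  (5 - 9.2361)·v_x + (-1)·v_y = 0, i.e. (-4.2361)·v_x + (-1)·v_y = 0,
  so v ∝ (b, λ_1 - a) = (-1, 4.2361); multiply by -1 so the first entry is positive: u = (1, -4.2361).
  ||u|| = √((1)² + (-4.2361)²) = √(18.9443) ≈ 4.3525,
  v_1 = u/||u|| ≈ (0.2298, -0.9732) (||v_1|| = 1).

λ_1 = 9.2361,  λ_2 = 4.7639;  v_1 ≈ (0.2298, -0.9732)


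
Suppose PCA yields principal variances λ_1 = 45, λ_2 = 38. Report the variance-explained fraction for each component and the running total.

Step 1 — total variance = trace(Sigma) = Σ λ_i = 45 + 38 = 83.

Step 2 — fraction explained by component i = λ_i / Σ λ:
  PC1: 45/83 = 0.5422
  PC2: 38/83 = 0.4578

Step 3 — cumulative fraction after k components = (λ_1 + ... + λ_k) / Σ λ:
  k = 1: 45/83 = 0.5422
  k = 2: (45 + 38)/83 = 83/83 = 1

Summary (fraction, with percent):

explained: PC1 0.5422 (54.22%), PC2 0.4578 (45.78%);  cumulative: 0.5422, 1


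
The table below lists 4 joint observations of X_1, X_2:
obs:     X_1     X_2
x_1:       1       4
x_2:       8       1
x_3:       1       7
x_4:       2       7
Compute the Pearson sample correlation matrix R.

Step 1 — column means:
  mean(X_1) = (1 + 8 + 1 + 2) / 4 = 12/4 = 3
  mean(X_2) = (4 + 1 + 7 + 7) / 4 = 19/4 = 4.75

Step 2 — sample variances and covariances s[i,j] = (1/(n-1)) · Σ_k (x_{k,i} - mean_i) · (x_{k,j} - mean_j), with n-1 = 3:
  s[X_1,X_1] = ((-2)·(-2) + (5)·(5) + (-2)·(-2) + (-1)·(-1)) / 3 = 34/3 = 11.3333
  s[X_1,X_2] = ((-2)·(-0.75) + (5)·(-3.75) + (-2)·(2.25) + (-1)·(2.25)) / 3 = -24/3 = -8
  s[X_2,X_2] = ((-0.75)·(-0.75) + (-3.75)·(-3.75) + (2.25)·(2.25) + (2.25)·(2.25)) / 3 = 24.75/3 = 8.25
  Sample standard deviations s_i = √(s[i,i]):
  s(X_1) = √(11.3333) = 3.3665
  s(X_2) = √(8.25) = 2.8723

Step 3 — r_{ij} = s_{ij} / (s_i · s_j):
  r[X_1,X_1] = 1 (diagonal).
  r[X_1,X_2] = -8 / (3.3665 · 2.8723) = -8 / 9.6695 = -0.8273
  r[X_2,X_2] = 1 (diagonal).

R is symmetric with unit diagonal. Assembling:

R = [[1, -0.8273],
 [-0.8273, 1]]


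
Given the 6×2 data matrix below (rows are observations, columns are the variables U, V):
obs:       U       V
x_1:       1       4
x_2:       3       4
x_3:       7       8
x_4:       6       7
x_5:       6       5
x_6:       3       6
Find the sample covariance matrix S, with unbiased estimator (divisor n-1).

Step 1 — column means:
  mean(U) = (1 + 3 + 7 + 6 + 6 + 3) / 6 = 26/6 = 4.3333
  mean(V) = (4 + 4 + 8 + 7 + 5 + 6) / 6 = 34/6 = 5.6667

Step 2 — sample covariance S[i,j] = (1/(n-1)) · Σ_k (x_{k,i} - mean_i) · (x_{k,j} - mean_j), with n-1 = 5.
  S[U,U] = ((-3.3333)·(-3.3333) + (-1.3333)·(-1.3333) + (2.6667)·(2.6667) + (1.6667)·(1.6667) + (1.6667)·(1.6667) + (-1.3333)·(-1.3333)) / 5 = 27.3333/5 = 5.4667
  S[U,V] = ((-3.3333)·(-1.6667) + (-1.3333)·(-1.6667) + (2.6667)·(2.3333) + (1.6667)·(1.3333) + (1.6667)·(-0.6667) + (-1.3333)·(0.3333)) / 5 = 14.6667/5 = 2.9333
  S[V,V] = ((-1.6667)·(-1.6667) + (-1.6667)·(-1.6667) + (2.3333)·(2.3333) + (1.3333)·(1.3333) + (-0.6667)·(-0.6667) + (0.3333)·(0.3333)) / 5 = 13.3333/5 = 2.6667

S is symmetric (S[j,i] = S[i,j]). Assembling:

S = [[5.4667, 2.9333],
 [2.9333, 2.6667]]


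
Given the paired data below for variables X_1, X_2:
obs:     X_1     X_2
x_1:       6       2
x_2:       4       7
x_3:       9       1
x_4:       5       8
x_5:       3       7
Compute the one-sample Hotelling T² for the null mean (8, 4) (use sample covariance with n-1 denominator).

Step 1 — sample mean vector:
  mean(X_1) = (6 + 4 + 9 + 5 + 3) / 5 = 27/5 = 5.4
  mean(X_2) = (2 + 7 + 1 + 8 + 7) / 5 = 25/5 = 5
  x̄ = (5.4, 5),  deviation x̄ - mu_0 = (5.4, 5) - (8, 4) = (-2.6, 1).

Step 2 — sample covariance matrix, S[i,j] = (1/(n-1)) · Σ_k (x_{k,i} - mean_i) · (x_{k,j} - mean_j), divisor n-1 = 4:
  S[X_1,X_1] = ((0.6)·(0.6) + (-1.4)·(-1.4) + (3.6)·(3.6) + (-0.4)·(-0.4) + (-2.4)·(-2.4)) / 4 = 21.2/4 = 5.3
  S[X_1,X_2] = ((0.6)·(-3) + (-1.4)·(2) + (3.6)·(-4) + (-0.4)·(3) + (-2.4)·(2)) / 4 = -25/4 = -6.25
  S[X_2,X_2] = ((-3)·(-3) + (2)·(2) + (-4)·(-4) + (3)·(3) + (2)·(2)) / 4 = 42/4 = 10.5
  S = [[5.3, -6.25],
 [-6.25, 10.5]].

Step 3 — invert S. det(S) = 5.3·10.5 - (-6.25)² = 16.5875.
  S^{-1} = (1/det) · [[d, -b], [-b, a]] = [[0.633, 0.3768],
 [0.3768, 0.3195]].

Step 4 — quadratic form (x̄ - mu_0)^T · S^{-1} · (x̄ - mu_0):
  S^{-1} · (x̄ - mu_0) = (-1.269, -0.6601),
  (x̄ - mu_0)^T · [...] = (-2.6)·(-1.269) + (1)·(-0.6601) = 2.6393.

Step 5 — scale by n: T² = 5 · 2.6393 = 13.1967.

T² ≈ 13.1967


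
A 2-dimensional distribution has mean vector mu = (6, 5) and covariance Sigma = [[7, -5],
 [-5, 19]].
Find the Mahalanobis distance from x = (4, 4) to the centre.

Step 1 — centre the observation: (x - mu) = (-2, -1).

Step 2 — invert Sigma. det(Sigma) = 7·19 - (-5)² = 108.
  Sigma^{-1} = (1/det) · [[d, -b], [-b, a]] = [[0.1759, 0.0463],
 [0.0463, 0.0648]].

Step 3 — form the quadratic (x - mu)^T · Sigma^{-1} · (x - mu):
  Sigma^{-1} · (x - mu) = (-0.3981, -0.1574).
  (x - mu)^T · [Sigma^{-1} · (x - mu)] = (-2)·(-0.3981) + (-1)·(-0.1574) = 0.9537.

Step 4 — take square root: d = √(0.9537) ≈ 0.9766.

d(x, mu) = √(0.9537) ≈ 0.9766


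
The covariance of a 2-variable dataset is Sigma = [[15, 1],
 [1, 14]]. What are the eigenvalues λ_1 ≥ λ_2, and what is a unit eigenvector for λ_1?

Step 1 — characteristic polynomial of 2×2 Sigma:
  det(Sigma - λI) = λ² - trace · λ + det = 0.
  trace = 15 + 14 = 29, det = 15·14 - (1)² = 209.
Step 2 — discriminant:
  Δ = trace² - 4·det = 841 - 836 = 5.
Step 3 — eigenvalues:
  λ = (trace ± √Δ)/2 = (29 ± 2.2361)/2,
  λ_1 = 15.618,  λ_2 = 13.382.

Step 4 — unit eigenvector for λ_1: solve (Sigma - λ_1 I)v = 0. First row:
  (15 - 15.618)·v_x + (1)·v_y = 0, i.e. (-0.618)·v_x + (1)·v_y = 0,
  so v ∝ (b, λ_1 - a) = (1, 0.618) = u.
  ||u|| = √((1)² + (0.618)²) = √(1.382) ≈ 1.1756,
  v_1 = u/||u|| ≈ (0.8507, 0.5257) (||v_1|| = 1).

λ_1 = 15.618,  λ_2 = 13.382;  v_1 ≈ (0.8507, 0.5257)


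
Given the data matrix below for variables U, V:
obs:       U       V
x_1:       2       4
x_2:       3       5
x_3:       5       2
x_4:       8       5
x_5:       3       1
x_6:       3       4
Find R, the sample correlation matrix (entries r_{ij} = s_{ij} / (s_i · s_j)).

Step 1 — column means:
  mean(U) = (2 + 3 + 5 + 8 + 3 + 3) / 6 = 24/6 = 4
  mean(V) = (4 + 5 + 2 + 5 + 1 + 4) / 6 = 21/6 = 3.5

Step 2 — sample variances and covariances s[i,j] = (1/(n-1)) · Σ_k (x_{k,i} - mean_i) · (x_{k,j} - mean_j), with n-1 = 5:
  s[U,U] = ((-2)·(-2) + (-1)·(-1) + (1)·(1) + (4)·(4) + (-1)·(-1) + (-1)·(-1)) / 5 = 24/5 = 4.8
  s[U,V] = ((-2)·(0.5) + (-1)·(1.5) + (1)·(-1.5) + (4)·(1.5) + (-1)·(-2.5) + (-1)·(0.5)) / 5 = 4/5 = 0.8
  s[V,V] = ((0.5)·(0.5) + (1.5)·(1.5) + (-1.5)·(-1.5) + (1.5)·(1.5) + (-2.5)·(-2.5) + (0.5)·(0.5)) / 5 = 13.5/5 = 2.7
  Sample standard deviations s_i = √(s[i,i]):
  s(U) = √(4.8) = 2.1909
  s(V) = √(2.7) = 1.6432

Step 3 — r_{ij} = s_{ij} / (s_i · s_j):
  r[U,U] = 1 (diagonal).
  r[U,V] = 0.8 / (2.1909 · 1.6432) = 0.8 / 3.6 = 0.2222
  r[V,V] = 1 (diagonal).

R is symmetric with unit diagonal. Assembling:

R = [[1, 0.2222],
 [0.2222, 1]]


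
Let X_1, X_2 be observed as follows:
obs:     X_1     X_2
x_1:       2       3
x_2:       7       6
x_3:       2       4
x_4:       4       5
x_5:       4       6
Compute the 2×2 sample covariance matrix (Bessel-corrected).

Step 1 — column means:
  mean(X_1) = (2 + 7 + 2 + 4 + 4) / 5 = 19/5 = 3.8
  mean(X_2) = (3 + 6 + 4 + 5 + 6) / 5 = 24/5 = 4.8

Step 2 — sample covariance S[i,j] = (1/(n-1)) · Σ_k (x_{k,i} - mean_i) · (x_{k,j} - mean_j), with n-1 = 4.
  S[X_1,X_1] = ((-1.8)·(-1.8) + (3.2)·(3.2) + (-1.8)·(-1.8) + (0.2)·(0.2) + (0.2)·(0.2)) / 4 = 16.8/4 = 4.2
  S[X_1,X_2] = ((-1.8)·(-1.8) + (3.2)·(1.2) + (-1.8)·(-0.8) + (0.2)·(0.2) + (0.2)·(1.2)) / 4 = 8.8/4 = 2.2
  S[X_2,X_2] = ((-1.8)·(-1.8) + (1.2)·(1.2) + (-0.8)·(-0.8) + (0.2)·(0.2) + (1.2)·(1.2)) / 4 = 6.8/4 = 1.7

S is symmetric (S[j,i] = S[i,j]). Assembling:

S = [[4.2, 2.2],
 [2.2, 1.7]]


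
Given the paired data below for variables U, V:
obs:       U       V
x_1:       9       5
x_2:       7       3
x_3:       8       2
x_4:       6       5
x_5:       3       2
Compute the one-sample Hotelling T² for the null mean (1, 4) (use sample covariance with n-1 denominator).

Step 1 — sample mean vector:
  mean(U) = (9 + 7 + 8 + 6 + 3) / 5 = 33/5 = 6.6
  mean(V) = (5 + 3 + 2 + 5 + 2) / 5 = 17/5 = 3.4
  x̄ = (6.6, 3.4),  deviation x̄ - mu_0 = (6.6, 3.4) - (1, 4) = (5.6, -0.6).

Step 2 — sample covariance matrix, S[i,j] = (1/(n-1)) · Σ_k (x_{k,i} - mean_i) · (x_{k,j} - mean_j), divisor n-1 = 4:
  S[U,U] = ((2.4)·(2.4) + (0.4)·(0.4) + (1.4)·(1.4) + (-0.6)·(-0.6) + (-3.6)·(-3.6)) / 4 = 21.2/4 = 5.3
  S[U,V] = ((2.4)·(1.6) + (0.4)·(-0.4) + (1.4)·(-1.4) + (-0.6)·(1.6) + (-3.6)·(-1.4)) / 4 = 5.8/4 = 1.45
  S[V,V] = ((1.6)·(1.6) + (-0.4)·(-0.4) + (-1.4)·(-1.4) + (1.6)·(1.6) + (-1.4)·(-1.4)) / 4 = 9.2/4 = 2.3
  S = [[5.3, 1.45],
 [1.45, 2.3]].

Step 3 — invert S. det(S) = 5.3·2.3 - (1.45)² = 10.0875.
  S^{-1} = (1/det) · [[d, -b], [-b, a]] = [[0.228, -0.1437],
 [-0.1437, 0.5254]].

Step 4 — quadratic form (x̄ - mu_0)^T · S^{-1} · (x̄ - mu_0):
  S^{-1} · (x̄ - mu_0) = (1.3631, -1.1202),
  (x̄ - mu_0)^T · [...] = (5.6)·(1.3631) + (-0.6)·(-1.1202) = 8.3053.

Step 5 — scale by n: T² = 5 · 8.3053 = 41.5266.

T² ≈ 41.5266


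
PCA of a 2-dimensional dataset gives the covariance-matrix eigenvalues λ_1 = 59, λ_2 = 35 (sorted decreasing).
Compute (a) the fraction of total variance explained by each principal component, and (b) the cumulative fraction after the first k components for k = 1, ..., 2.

Step 1 — total variance = trace(Sigma) = Σ λ_i = 59 + 35 = 94.

Step 2 — fraction explained by component i = λ_i / Σ λ:
  PC1: 59/94 = 0.6277
  PC2: 35/94 = 0.3723

Step 3 — cumulative fraction after k components = (λ_1 + ... + λ_k) / Σ λ:
  k = 1: 59/94 = 0.6277
  k = 2: (59 + 35)/94 = 94/94 = 1

Summary (fraction, with percent):

explained: PC1 0.6277 (62.77%), PC2 0.3723 (37.23%);  cumulative: 0.6277, 1
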